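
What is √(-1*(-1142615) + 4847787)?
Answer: √5990402 ≈ 2447.5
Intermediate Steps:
√(-1*(-1142615) + 4847787) = √(1142615 + 4847787) = √5990402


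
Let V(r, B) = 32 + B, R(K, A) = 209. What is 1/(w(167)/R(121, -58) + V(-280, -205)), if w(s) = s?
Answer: -209/35990 ≈ -0.0058072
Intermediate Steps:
1/(w(167)/R(121, -58) + V(-280, -205)) = 1/(167/209 + (32 - 205)) = 1/(167*(1/209) - 173) = 1/(167/209 - 173) = 1/(-35990/209) = -209/35990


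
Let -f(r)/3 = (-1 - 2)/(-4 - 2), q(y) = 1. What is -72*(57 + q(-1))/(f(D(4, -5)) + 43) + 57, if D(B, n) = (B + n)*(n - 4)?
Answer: -3621/83 ≈ -43.627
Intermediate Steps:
D(B, n) = (-4 + n)*(B + n) (D(B, n) = (B + n)*(-4 + n) = (-4 + n)*(B + n))
f(r) = -3/2 (f(r) = -3*(-1 - 2)/(-4 - 2) = -(-9)/(-6) = -(-9)*(-1)/6 = -3*1/2 = -3/2)
-72*(57 + q(-1))/(f(D(4, -5)) + 43) + 57 = -72*(57 + 1)/(-3/2 + 43) + 57 = -4176/83/2 + 57 = -4176*2/83 + 57 = -72*116/83 + 57 = -8352/83 + 57 = -3621/83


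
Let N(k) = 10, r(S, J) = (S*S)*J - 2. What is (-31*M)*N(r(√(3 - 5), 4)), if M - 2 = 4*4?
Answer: -5580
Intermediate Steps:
r(S, J) = -2 + J*S² (r(S, J) = S²*J - 2 = J*S² - 2 = -2 + J*S²)
M = 18 (M = 2 + 4*4 = 2 + 16 = 18)
(-31*M)*N(r(√(3 - 5), 4)) = -31*18*10 = -558*10 = -5580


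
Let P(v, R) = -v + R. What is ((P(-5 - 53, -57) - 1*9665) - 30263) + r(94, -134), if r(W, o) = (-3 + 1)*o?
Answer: -39659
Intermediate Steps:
P(v, R) = R - v
r(W, o) = -2*o
((P(-5 - 53, -57) - 1*9665) - 30263) + r(94, -134) = (((-57 - (-5 - 53)) - 1*9665) - 30263) - 2*(-134) = (((-57 - 1*(-58)) - 9665) - 30263) + 268 = (((-57 + 58) - 9665) - 30263) + 268 = ((1 - 9665) - 30263) + 268 = (-9664 - 30263) + 268 = -39927 + 268 = -39659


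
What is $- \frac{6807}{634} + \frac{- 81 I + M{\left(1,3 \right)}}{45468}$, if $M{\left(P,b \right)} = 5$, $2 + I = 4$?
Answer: $- \frac{154800107}{14413356} \approx -10.74$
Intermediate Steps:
$I = 2$ ($I = -2 + 4 = 2$)
$- \frac{6807}{634} + \frac{- 81 I + M{\left(1,3 \right)}}{45468} = - \frac{6807}{634} + \frac{\left(-81\right) 2 + 5}{45468} = \left(-6807\right) \frac{1}{634} + \left(-162 + 5\right) \frac{1}{45468} = - \frac{6807}{634} - \frac{157}{45468} = - \frac{154800107}{14413356}$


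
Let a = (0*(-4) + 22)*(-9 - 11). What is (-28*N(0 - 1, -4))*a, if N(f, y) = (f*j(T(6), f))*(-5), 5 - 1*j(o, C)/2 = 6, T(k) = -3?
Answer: -123200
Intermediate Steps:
j(o, C) = -2 (j(o, C) = 10 - 2*6 = 10 - 12 = -2)
N(f, y) = 10*f (N(f, y) = (f*(-2))*(-5) = -2*f*(-5) = 10*f)
a = -440 (a = (0 + 22)*(-20) = 22*(-20) = -440)
(-28*N(0 - 1, -4))*a = -280*(0 - 1)*(-440) = -280*(-1)*(-440) = -28*(-10)*(-440) = 280*(-440) = -123200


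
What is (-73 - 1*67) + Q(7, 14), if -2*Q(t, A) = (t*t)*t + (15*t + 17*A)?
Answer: -483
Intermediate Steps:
Q(t, A) = -17*A/2 - 15*t/2 - t³/2 (Q(t, A) = -((t*t)*t + (15*t + 17*A))/2 = -(t²*t + (15*t + 17*A))/2 = -(t³ + (15*t + 17*A))/2 = -(t³ + 15*t + 17*A)/2 = -17*A/2 - 15*t/2 - t³/2)
(-73 - 1*67) + Q(7, 14) = (-73 - 1*67) + (-17/2*14 - 15/2*7 - ½*7³) = (-73 - 67) + (-119 - 105/2 - ½*343) = -140 + (-119 - 105/2 - 343/2) = -140 - 343 = -483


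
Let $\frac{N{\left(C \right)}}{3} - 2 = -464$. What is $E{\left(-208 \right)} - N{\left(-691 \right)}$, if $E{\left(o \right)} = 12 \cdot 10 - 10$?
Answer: $1496$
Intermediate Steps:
$N{\left(C \right)} = -1386$ ($N{\left(C \right)} = 6 + 3 \left(-464\right) = 6 - 1392 = -1386$)
$E{\left(o \right)} = 110$ ($E{\left(o \right)} = 120 - 10 = 110$)
$E{\left(-208 \right)} - N{\left(-691 \right)} = 110 - -1386 = 110 + 1386 = 1496$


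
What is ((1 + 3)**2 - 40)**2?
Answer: 576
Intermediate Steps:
((1 + 3)**2 - 40)**2 = (4**2 - 40)**2 = (16 - 40)**2 = (-24)**2 = 576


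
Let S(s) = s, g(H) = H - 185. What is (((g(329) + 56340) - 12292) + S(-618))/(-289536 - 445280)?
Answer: -21787/367408 ≈ -0.059299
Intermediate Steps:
g(H) = -185 + H
(((g(329) + 56340) - 12292) + S(-618))/(-289536 - 445280) = ((((-185 + 329) + 56340) - 12292) - 618)/(-289536 - 445280) = (((144 + 56340) - 12292) - 618)/(-734816) = ((56484 - 12292) - 618)*(-1/734816) = (44192 - 618)*(-1/734816) = 43574*(-1/734816) = -21787/367408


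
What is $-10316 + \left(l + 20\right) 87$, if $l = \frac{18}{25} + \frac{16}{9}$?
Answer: $- \frac{626902}{75} \approx -8358.7$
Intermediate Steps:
$l = \frac{562}{225}$ ($l = 18 \cdot \frac{1}{25} + 16 \cdot \frac{1}{9} = \frac{18}{25} + \frac{16}{9} = \frac{562}{225} \approx 2.4978$)
$-10316 + \left(l + 20\right) 87 = -10316 + \left(\frac{562}{225} + 20\right) 87 = -10316 + \frac{5062}{225} \cdot 87 = -10316 + \frac{146798}{75} = - \frac{626902}{75}$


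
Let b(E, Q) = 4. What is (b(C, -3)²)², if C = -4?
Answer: 256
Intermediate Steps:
(b(C, -3)²)² = (4²)² = 16² = 256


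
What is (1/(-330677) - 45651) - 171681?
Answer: -71866693765/330677 ≈ -2.1733e+5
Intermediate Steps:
(1/(-330677) - 45651) - 171681 = (-1/330677 - 45651) - 171681 = -15095735728/330677 - 171681 = -71866693765/330677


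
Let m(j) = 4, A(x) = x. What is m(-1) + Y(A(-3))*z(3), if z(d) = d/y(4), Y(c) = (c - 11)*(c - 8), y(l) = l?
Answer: 239/2 ≈ 119.50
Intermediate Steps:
Y(c) = (-11 + c)*(-8 + c)
z(d) = d/4
m(-1) + Y(A(-3))*z(3) = 4 + (88 + (-3)² - 19*(-3))*((¼)*3) = 4 + (88 + 9 + 57)*(¾) = 4 + 154*(¾) = 4 + 231/2 = 239/2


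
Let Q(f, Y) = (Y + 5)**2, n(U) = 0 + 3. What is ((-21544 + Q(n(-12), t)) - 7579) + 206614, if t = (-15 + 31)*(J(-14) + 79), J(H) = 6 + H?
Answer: 1479372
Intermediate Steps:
t = 1136 (t = (-15 + 31)*((6 - 14) + 79) = 16*(-8 + 79) = 16*71 = 1136)
n(U) = 3
Q(f, Y) = (5 + Y)**2
((-21544 + Q(n(-12), t)) - 7579) + 206614 = ((-21544 + (5 + 1136)**2) - 7579) + 206614 = ((-21544 + 1141**2) - 7579) + 206614 = ((-21544 + 1301881) - 7579) + 206614 = (1280337 - 7579) + 206614 = 1272758 + 206614 = 1479372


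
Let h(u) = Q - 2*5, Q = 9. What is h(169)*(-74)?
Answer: 74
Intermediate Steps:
h(u) = -1 (h(u) = 9 - 2*5 = 9 - 10 = -1)
h(169)*(-74) = -1*(-74) = 74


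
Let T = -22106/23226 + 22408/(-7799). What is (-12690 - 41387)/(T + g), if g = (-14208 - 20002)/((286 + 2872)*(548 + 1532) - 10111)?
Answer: 4588855054094402553/325020902523407 ≈ 14119.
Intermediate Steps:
T = -49489493/12938541 (T = -22106*1/23226 + 22408*(-1/7799) = -1579/1659 - 22408/7799 = -49489493/12938541 ≈ -3.8250)
g = -34210/6558529 (g = -34210/(3158*2080 - 10111) = -34210/(6568640 - 10111) = -34210/6558529 ≈ -0.0052161)
(-12690 - 41387)/(T + g) = (-12690 - 41387)/(-49489493/12938541 - 34210/6558529) = -54077/(-325020902523407/84857796366189) = -54077*(-84857796366189/325020902523407) = 4588855054094402553/325020902523407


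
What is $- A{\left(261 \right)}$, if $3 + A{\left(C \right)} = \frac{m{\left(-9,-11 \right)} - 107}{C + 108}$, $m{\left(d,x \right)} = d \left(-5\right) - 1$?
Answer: $\frac{130}{41} \approx 3.1707$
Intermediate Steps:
$m{\left(d,x \right)} = -1 - 5 d$ ($m{\left(d,x \right)} = - 5 d - 1 = -1 - 5 d$)
$A{\left(C \right)} = -3 - \frac{63}{108 + C}$ ($A{\left(C \right)} = -3 + \frac{\left(-1 - -45\right) - 107}{C + 108} = -3 + \frac{\left(-1 + 45\right) - 107}{108 + C} = -3 + \frac{44 - 107}{108 + C} = -3 - \frac{63}{108 + C}$)
$- A{\left(261 \right)} = - \frac{3 \left(-129 - 261\right)}{108 + 261} = - \frac{3 \left(-129 - 261\right)}{369} = - \frac{3 \left(-390\right)}{369} = \left(-1\right) \left(- \frac{130}{41}\right) = \frac{130}{41}$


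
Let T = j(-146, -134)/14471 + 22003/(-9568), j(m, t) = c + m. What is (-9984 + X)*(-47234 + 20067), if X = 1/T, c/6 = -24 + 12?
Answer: 86932307291650912/320491237 ≈ 2.7125e+8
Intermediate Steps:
c = -72 (c = 6*(-24 + 12) = 6*(-12) = -72)
j(m, t) = -72 + m
T = -320491237/138458528 (T = (-72 - 146)/14471 + 22003/(-9568) = -218*1/14471 + 22003*(-1/9568) = -218/14471 - 22003/9568 = -320491237/138458528 ≈ -2.3147)
X = -138458528/320491237 (X = 1/(-320491237/138458528) = -138458528/320491237 ≈ -0.43202)
(-9984 + X)*(-47234 + 20067) = (-9984 - 138458528/320491237)*(-47234 + 20067) = -3199922968736/320491237*(-27167) = 86932307291650912/320491237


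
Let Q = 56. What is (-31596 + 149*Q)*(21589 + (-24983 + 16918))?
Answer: -314460048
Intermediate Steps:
(-31596 + 149*Q)*(21589 + (-24983 + 16918)) = (-31596 + 149*56)*(21589 + (-24983 + 16918)) = (-31596 + 8344)*(21589 - 8065) = -23252*13524 = -314460048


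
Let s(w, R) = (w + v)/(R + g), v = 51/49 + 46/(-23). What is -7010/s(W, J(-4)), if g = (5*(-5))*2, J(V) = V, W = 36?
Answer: 18548460/1717 ≈ 10803.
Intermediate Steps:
v = -47/49 (v = 51*(1/49) + 46*(-1/23) = 51/49 - 2 = -47/49 ≈ -0.95918)
g = -50 (g = -25*2 = -50)
s(w, R) = (-47/49 + w)/(-50 + R) (s(w, R) = (w - 47/49)/(R - 50) = (-47/49 + w)/(-50 + R))
-7010/s(W, J(-4)) = -7010*(-50 - 4)/(-47/49 + 36) = -7010/((1717/49)/(-54)) = -7010/((-1/54*1717/49)) = -7010/(-1717/2646) = -7010*(-2646/1717) = 18548460/1717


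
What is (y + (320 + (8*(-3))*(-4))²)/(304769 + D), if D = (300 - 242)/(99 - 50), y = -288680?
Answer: -5665576/14933739 ≈ -0.37938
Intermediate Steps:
D = 58/49 ≈ 1.1837
(y + (320 + (8*(-3))*(-4))²)/(304769 + D) = (-288680 + (320 + (8*(-3))*(-4))²)/(304769 + 58/49) = (-288680 + (320 - 24*(-4))²)/(14933739/49) = (-288680 + (320 + 96)²)*(49/14933739) = (-288680 + 416²)*(49/14933739) = (-288680 + 173056)*(49/14933739) = -115624*49/14933739 = -5665576/14933739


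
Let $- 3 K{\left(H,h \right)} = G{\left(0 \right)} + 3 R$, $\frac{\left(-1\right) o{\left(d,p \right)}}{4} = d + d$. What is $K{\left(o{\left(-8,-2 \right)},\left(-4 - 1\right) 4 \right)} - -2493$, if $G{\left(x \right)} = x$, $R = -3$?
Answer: $2496$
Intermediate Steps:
$o{\left(d,p \right)} = - 8 d$ ($o{\left(d,p \right)} = - 4 \left(d + d\right) = - 4 \cdot 2 d = - 8 d$)
$K{\left(H,h \right)} = 3$ ($K{\left(H,h \right)} = - \frac{0 + 3 \left(-3\right)}{3} = - \frac{0 - 9}{3} = \left(- \frac{1}{3}\right) \left(-9\right) = 3$)
$K{\left(o{\left(-8,-2 \right)},\left(-4 - 1\right) 4 \right)} - -2493 = 3 - -2493 = 3 + 2493 = 2496$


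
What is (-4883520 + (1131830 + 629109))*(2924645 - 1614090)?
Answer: -4092314142455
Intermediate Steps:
(-4883520 + (1131830 + 629109))*(2924645 - 1614090) = (-4883520 + 1760939)*1310555 = -3122581*1310555 = -4092314142455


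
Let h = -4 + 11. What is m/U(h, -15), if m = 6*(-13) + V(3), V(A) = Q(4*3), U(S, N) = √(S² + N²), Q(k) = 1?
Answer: -77*√274/274 ≈ -4.6517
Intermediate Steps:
h = 7
U(S, N) = √(N² + S²)
V(A) = 1
m = -77 (m = 6*(-13) + 1 = -78 + 1 = -77)
m/U(h, -15) = -77/√((-15)² + 7²) = -77/√(225 + 49) = -77*√274/274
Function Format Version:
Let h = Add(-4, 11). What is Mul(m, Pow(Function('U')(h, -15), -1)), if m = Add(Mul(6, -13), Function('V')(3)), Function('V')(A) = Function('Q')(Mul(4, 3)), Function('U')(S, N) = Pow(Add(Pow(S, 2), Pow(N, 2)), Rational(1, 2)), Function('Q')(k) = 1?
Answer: Mul(Rational(-77, 274), Pow(274, Rational(1, 2))) ≈ -4.6517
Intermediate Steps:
h = 7
Function('U')(S, N) = Pow(Add(Pow(N, 2), Pow(S, 2)), Rational(1, 2))
Function('V')(A) = 1
m = -77 (m = Add(Mul(6, -13), 1) = Add(-78, 1) = -77)
Mul(m, Pow(Function('U')(h, -15), -1)) = Mul(-77, Pow(Pow(Add(Pow(-15, 2), Pow(7, 2)), Rational(1, 2)), -1)) = Mul(-77, Pow(Pow(Add(225, 49), Rational(1, 2)), -1)) = Mul(-77, Pow(Pow(274, Rational(1, 2)), -1)) = Mul(-77, Mul(Rational(1, 274), Pow(274, Rational(1, 2)))) = Mul(Rational(-77, 274), Pow(274, Rational(1, 2)))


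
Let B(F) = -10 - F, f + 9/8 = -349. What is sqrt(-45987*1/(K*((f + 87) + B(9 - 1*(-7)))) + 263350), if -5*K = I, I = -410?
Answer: sqrt(263155827045426)/31611 ≈ 513.18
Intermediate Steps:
K = 82 (K = -1/5*(-410) = 82)
f = -2801/8 (f = -9/8 - 349 = -2801/8 ≈ -350.13)
sqrt(-45987*1/(K*((f + 87) + B(9 - 1*(-7)))) + 263350) = sqrt(-45987*1/(82*((-2801/8 + 87) + (-10 - (9 - 1*(-7))))) + 263350) = sqrt(-45987*1/(82*(-2105/8 + (-10 - (9 + 7)))) + 263350) = sqrt(-45987*1/(82*(-2105/8 + (-10 - 1*16))) + 263350) = sqrt(-45987*1/(82*(-2105/8 + (-10 - 16))) + 263350) = sqrt(-45987*1/(82*(-2105/8 - 26)) + 263350) = sqrt(-45987/((-2313/8*82)) + 263350) = sqrt(-45987/(-94833/4) + 263350) = sqrt(-45987*(-4/94833) + 263350) = sqrt(61316/31611 + 263350) = sqrt(8324818166/31611) = sqrt(263155827045426)/31611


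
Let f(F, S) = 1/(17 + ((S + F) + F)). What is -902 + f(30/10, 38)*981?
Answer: -54041/61 ≈ -885.92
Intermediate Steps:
f(F, S) = 1/(17 + S + 2*F) (f(F, S) = 1/(17 + ((F + S) + F)) = 1/(17 + (S + 2*F)) = 1/(17 + S + 2*F))
-902 + f(30/10, 38)*981 = -902 + 981/(17 + 38 + 2*(30/10)) = -902 + 981/(17 + 38 + 2*(30*(⅒))) = -902 + 981/(17 + 38 + 2*3) = -902 + 981/(17 + 38 + 6) = -902 + 981/61 = -54041/61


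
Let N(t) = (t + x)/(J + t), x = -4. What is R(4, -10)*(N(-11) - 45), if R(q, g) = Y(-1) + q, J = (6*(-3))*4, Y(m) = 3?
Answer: -26040/83 ≈ -313.73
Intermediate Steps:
J = -72 (J = -18*4 = -72)
R(q, g) = 3 + q
N(t) = (-4 + t)/(-72 + t) (N(t) = (t - 4)/(-72 + t) = (-4 + t)/(-72 + t))
R(4, -10)*(N(-11) - 45) = (3 + 4)*((-4 - 11)/(-72 - 11) - 45) = 7*(-15/(-83) - 45) = 7*(-1/83*(-15) - 45) = 7*(15/83 - 45) = 7*(-3720/83) = -26040/83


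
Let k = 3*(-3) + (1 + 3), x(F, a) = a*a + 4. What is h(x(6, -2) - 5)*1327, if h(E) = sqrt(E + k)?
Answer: 1327*I*sqrt(2) ≈ 1876.7*I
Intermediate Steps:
x(F, a) = 4 + a**2 (x(F, a) = a**2 + 4 = 4 + a**2)
k = -5 (k = -9 + 4 = -5)
h(E) = sqrt(-5 + E) (h(E) = sqrt(E - 5) = sqrt(-5 + E))
h(x(6, -2) - 5)*1327 = sqrt(-5 + ((4 + (-2)**2) - 5))*1327 = sqrt(-5 + ((4 + 4) - 5))*1327 = sqrt(-5 + (8 - 5))*1327 = sqrt(-5 + 3)*1327 = sqrt(-2)*1327 = (I*sqrt(2))*1327 = 1327*I*sqrt(2)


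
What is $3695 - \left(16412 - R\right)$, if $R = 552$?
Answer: $-12165$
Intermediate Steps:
$3695 - \left(16412 - R\right) = 3695 - \left(16412 - 552\right) = 3695 - 15860 = -12165$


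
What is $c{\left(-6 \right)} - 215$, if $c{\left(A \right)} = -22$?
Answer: $-237$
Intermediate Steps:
$c{\left(-6 \right)} - 215 = -22 - 215 = -237$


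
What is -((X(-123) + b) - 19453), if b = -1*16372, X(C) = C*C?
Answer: 20696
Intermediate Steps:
X(C) = C²
b = -16372
-((X(-123) + b) - 19453) = -(((-123)² - 16372) - 19453) = -((15129 - 16372) - 19453) = -(-1243 - 19453) = -1*(-20696) = 20696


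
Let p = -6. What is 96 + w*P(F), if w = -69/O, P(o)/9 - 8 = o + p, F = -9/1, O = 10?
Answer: 5307/10 ≈ 530.70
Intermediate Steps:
F = -9 (F = -9*1 = -9)
P(o) = 18 + 9*o (P(o) = 72 + 9*(o - 6) = 72 + 9*(-6 + o) = 72 + (-54 + 9*o) = 18 + 9*o)
w = -69/10 ≈ -6.9000
96 + w*P(F) = 96 - 69*(18 + 9*(-9))/10 = 96 - 69*(18 - 81)/10 = 96 - 69/10*(-63) = 96 + 4347/10 = 5307/10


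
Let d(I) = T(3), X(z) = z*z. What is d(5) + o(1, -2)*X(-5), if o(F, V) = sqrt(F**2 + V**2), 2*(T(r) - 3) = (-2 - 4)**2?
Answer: 21 + 25*sqrt(5) ≈ 76.902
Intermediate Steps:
X(z) = z**2
T(r) = 21 (T(r) = 3 + (-2 - 4)**2/2 = 3 + (1/2)*(-6)**2 = 3 + (1/2)*36 = 3 + 18 = 21)
d(I) = 21
d(5) + o(1, -2)*X(-5) = 21 + sqrt(1**2 + (-2)**2)*(-5)**2 = 21 + sqrt(1 + 4)*25 = 21 + sqrt(5)*25 = 21 + 25*sqrt(5)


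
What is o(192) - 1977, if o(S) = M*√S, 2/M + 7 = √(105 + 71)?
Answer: -1977 + 64*√33/127 + 112*√3/127 ≈ -1972.6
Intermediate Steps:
M = 2/(-7 + 4*√11) (M = 2/(-7 + √(105 + 71)) = 2/(-7 + √176) = 2/(-7 + 4*√11) ≈ 0.31916)
o(S) = √S*(14/127 + 8*√11/127) (o(S) = (14/127 + 8*√11/127)*√S = √S*(14/127 + 8*√11/127))
o(192) - 1977 = 2*√192*(7 + 4*√11)/127 - 1977 = 2*(8*√3)*(7 + 4*√11)/127 - 1977 = 16*√3*(7 + 4*√11)/127 - 1977 = -1977 + 16*√3*(7 + 4*√11)/127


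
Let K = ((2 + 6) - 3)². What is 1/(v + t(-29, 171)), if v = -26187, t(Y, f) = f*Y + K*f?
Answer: -1/26871 ≈ -3.7215e-5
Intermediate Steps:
K = 25 (K = (8 - 3)² = 5² = 25)
t(Y, f) = 25*f + Y*f (t(Y, f) = f*Y + 25*f = Y*f + 25*f = 25*f + Y*f)
1/(v + t(-29, 171)) = 1/(-26187 + 171*(25 - 29)) = 1/(-26187 + 171*(-4)) = 1/(-26187 - 684) = 1/(-26871) = -1/26871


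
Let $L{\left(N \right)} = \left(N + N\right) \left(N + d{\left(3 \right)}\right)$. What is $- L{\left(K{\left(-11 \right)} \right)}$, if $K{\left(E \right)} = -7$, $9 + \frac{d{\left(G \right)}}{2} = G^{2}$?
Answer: $-98$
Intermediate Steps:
$d{\left(G \right)} = -18 + 2 G^{2}$
$L{\left(N \right)} = 2 N^{2}$ ($L{\left(N \right)} = \left(N + N\right) \left(N - \left(18 - 2 \cdot 3^{2}\right)\right) = 2 N \left(N + \left(-18 + 2 \cdot 9\right)\right) = 2 N \left(N + \left(-18 + 18\right)\right) = 2 N \left(N + 0\right) = 2 N N = 2 N^{2}$)
$- L{\left(K{\left(-11 \right)} \right)} = - 2 \left(-7\right)^{2} = - 2 \cdot 49 = \left(-1\right) 98 = -98$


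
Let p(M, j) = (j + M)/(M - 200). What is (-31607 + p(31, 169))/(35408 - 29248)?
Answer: -5341783/1041040 ≈ -5.1312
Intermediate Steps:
p(M, j) = (M + j)/(-200 + M)
(-31607 + p(31, 169))/(35408 - 29248) = (-31607 + (31 + 169)/(-200 + 31))/(35408 - 29248) = (-31607 + 200/(-169))/6160 = (-31607 - 1/169*200)*(1/6160) = (-31607 - 200/169)*(1/6160) = -5341783/169*1/6160 = -5341783/1041040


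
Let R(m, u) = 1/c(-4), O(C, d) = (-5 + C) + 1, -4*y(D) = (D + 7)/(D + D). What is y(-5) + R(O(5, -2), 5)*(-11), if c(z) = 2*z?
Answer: 57/40 ≈ 1.4250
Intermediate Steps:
y(D) = -(7 + D)/(8*D) (y(D) = -(D + 7)/(4*(D + D)) = -(7 + D)/(4*(2*D)) = -(7 + D)*1/(2*D)/4 = -(7 + D)/(8*D))
O(C, d) = -4 + C
R(m, u) = -1/8 (R(m, u) = 1/(2*(-4)) = 1/(-8) = 1*(-1/8) = -1/8)
y(-5) + R(O(5, -2), 5)*(-11) = (1/8)*(-7 - 1*(-5))/(-5) - 1/8*(-11) = (1/8)*(-1/5)*(-7 + 5) + 11/8 = (1/8)*(-1/5)*(-2) + 11/8 = 1/20 + 11/8 = 57/40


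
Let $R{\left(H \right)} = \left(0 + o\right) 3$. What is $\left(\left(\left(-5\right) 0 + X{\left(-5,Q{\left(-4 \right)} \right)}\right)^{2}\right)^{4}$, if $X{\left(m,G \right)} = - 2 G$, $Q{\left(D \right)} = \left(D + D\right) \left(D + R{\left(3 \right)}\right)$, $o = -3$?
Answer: $3503536769037500416$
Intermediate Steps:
$R{\left(H \right)} = -9$ ($R{\left(H \right)} = \left(0 - 3\right) 3 = \left(-3\right) 3 = -9$)
$Q{\left(D \right)} = 2 D \left(-9 + D\right)$ ($Q{\left(D \right)} = \left(D + D\right) \left(D - 9\right) = 2 D \left(-9 + D\right)$)
$\left(\left(\left(-5\right) 0 + X{\left(-5,Q{\left(-4 \right)} \right)}\right)^{2}\right)^{4} = \left(\left(\left(-5\right) 0 - 2 \cdot 2 \left(-4\right) \left(-9 - 4\right)\right)^{2}\right)^{4} = \left(\left(0 - 2 \cdot 2 \left(-4\right) \left(-13\right)\right)^{2}\right)^{4} = \left(\left(0 - 208\right)^{2}\right)^{4} = \left(\left(-208\right)^{2}\right)^{4} = 43264^{4} = 3503536769037500416$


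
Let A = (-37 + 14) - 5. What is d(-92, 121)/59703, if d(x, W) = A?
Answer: -4/8529 ≈ -0.00046899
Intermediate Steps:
A = -28 (A = -23 - 5 = -28)
d(x, W) = -28
d(-92, 121)/59703 = -28/59703 = -28*1/59703 = -4/8529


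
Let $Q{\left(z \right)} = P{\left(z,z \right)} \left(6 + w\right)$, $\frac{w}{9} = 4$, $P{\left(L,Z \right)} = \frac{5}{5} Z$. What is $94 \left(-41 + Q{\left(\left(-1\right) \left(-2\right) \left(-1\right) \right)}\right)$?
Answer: $-11750$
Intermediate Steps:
$P{\left(L,Z \right)} = Z$ ($P{\left(L,Z \right)} = 5 \cdot \frac{1}{5} Z = 1 Z = Z$)
$w = 36$ ($w = 9 \cdot 4 = 36$)
$Q{\left(z \right)} = 42 z$ ($Q{\left(z \right)} = z \left(6 + 36\right) = z 42 = 42 z$)
$94 \left(-41 + Q{\left(\left(-1\right) \left(-2\right) \left(-1\right) \right)}\right) = 94 \left(-41 + 42 \left(-1\right) \left(-2\right) \left(-1\right)\right) = 94 \left(-41 + 42 \cdot 2 \left(-1\right)\right) = 94 \left(-41 + 42 \left(-2\right)\right) = 94 \left(-41 - 84\right) = 94 \left(-125\right) = -11750$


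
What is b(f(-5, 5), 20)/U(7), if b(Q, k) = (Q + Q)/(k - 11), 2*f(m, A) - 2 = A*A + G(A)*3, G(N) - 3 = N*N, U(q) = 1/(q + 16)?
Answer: 851/3 ≈ 283.67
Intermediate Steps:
U(q) = 1/(16 + q)
G(N) = 3 + N² (G(N) = 3 + N*N = 3 + N²)
f(m, A) = 11/2 + 2*A² (f(m, A) = 1 + (A*A + (3 + A²)*3)/2 = 1 + (A² + (9 + 3*A²))/2 = 1 + (9 + 4*A²)/2 = 1 + (9/2 + 2*A²) = 11/2 + 2*A²)
b(Q, k) = 2*Q/(-11 + k) (b(Q, k) = (2*Q)/(-11 + k) = 2*Q/(-11 + k))
b(f(-5, 5), 20)/U(7) = (2*(11/2 + 2*5²)/(-11 + 20))/(1/(16 + 7)) = (2*(11/2 + 2*25)/9)/(1/23) = (2*(11/2 + 50)*(⅑))/(1/23) = (2*(111/2)*(⅑))*23 = (37/3)*23 = 851/3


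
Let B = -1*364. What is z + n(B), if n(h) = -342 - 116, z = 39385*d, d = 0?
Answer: -458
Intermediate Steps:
z = 0 (z = 39385*0 = 0)
B = -364
n(h) = -458
z + n(B) = 0 - 458 = -458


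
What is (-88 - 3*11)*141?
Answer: -17061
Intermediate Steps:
(-88 - 3*11)*141 = (-88 - 33)*141 = -121*141 = -17061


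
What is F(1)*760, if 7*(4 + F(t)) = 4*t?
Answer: -18240/7 ≈ -2605.7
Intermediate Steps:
F(t) = -4 + 4*t/7 (F(t) = -4 + (4*t)/7 = -4 + 4*t/7)
F(1)*760 = (-4 + (4/7)*1)*760 = (-4 + 4/7)*760 = -24/7*760 = -18240/7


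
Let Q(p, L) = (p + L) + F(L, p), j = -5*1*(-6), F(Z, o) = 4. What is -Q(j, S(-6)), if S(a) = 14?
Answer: -48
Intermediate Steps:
j = 30 (j = -5*(-6) = 30)
Q(p, L) = 4 + L + p (Q(p, L) = (p + L) + 4 = (L + p) + 4 = 4 + L + p)
-Q(j, S(-6)) = -(4 + 14 + 30) = -1*48 = -48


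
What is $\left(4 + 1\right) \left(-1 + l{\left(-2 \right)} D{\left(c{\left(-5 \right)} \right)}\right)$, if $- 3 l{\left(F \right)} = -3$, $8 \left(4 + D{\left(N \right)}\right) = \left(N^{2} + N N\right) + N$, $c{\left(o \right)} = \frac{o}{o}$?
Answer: $- \frac{185}{8} \approx -23.125$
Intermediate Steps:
$c{\left(o \right)} = 1$
$D{\left(N \right)} = -4 + \frac{N^{2}}{4} + \frac{N}{8}$ ($D{\left(N \right)} = -4 + \frac{\left(N^{2} + N N\right) + N}{8} = -4 + \frac{\left(N^{2} + N^{2}\right) + N}{8} = -4 + \frac{2 N^{2} + N}{8} = -4 + \frac{N + 2 N^{2}}{8} = -4 + \left(\frac{N^{2}}{4} + \frac{N}{8}\right) = -4 + \frac{N^{2}}{4} + \frac{N}{8}$)
$l{\left(F \right)} = 1$ ($l{\left(F \right)} = \left(- \frac{1}{3}\right) \left(-3\right) = 1$)
$\left(4 + 1\right) \left(-1 + l{\left(-2 \right)} D{\left(c{\left(-5 \right)} \right)}\right) = \left(4 + 1\right) \left(-1 + 1 \left(-4 + \frac{1^{2}}{4} + \frac{1}{8} \cdot 1\right)\right) = 5 \left(-1 + 1 \left(-4 + \frac{1}{4} \cdot 1 + \frac{1}{8}\right)\right) = 5 \left(-1 + 1 \left(-4 + \frac{1}{4} + \frac{1}{8}\right)\right) = 5 \left(-1 + 1 \left(- \frac{29}{8}\right)\right) = 5 \left(-1 - \frac{29}{8}\right) = 5 \left(- \frac{37}{8}\right) = - \frac{185}{8}$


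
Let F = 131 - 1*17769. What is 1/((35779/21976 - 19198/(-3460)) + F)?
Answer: -19009240/335148552473 ≈ -5.6719e-5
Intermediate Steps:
F = -17638 (F = 131 - 17769 = -17638)
1/((35779/21976 - 19198/(-3460)) + F) = 1/((35779/21976 - 19198/(-3460)) - 17638) = 1/((35779*(1/21976) - 19198*(-1/3460)) - 17638) = 1/((35779/21976 + 9599/1730) - 17638) = 1/(136422647/19009240 - 17638) = 1/(-335148552473/19009240) = -19009240/335148552473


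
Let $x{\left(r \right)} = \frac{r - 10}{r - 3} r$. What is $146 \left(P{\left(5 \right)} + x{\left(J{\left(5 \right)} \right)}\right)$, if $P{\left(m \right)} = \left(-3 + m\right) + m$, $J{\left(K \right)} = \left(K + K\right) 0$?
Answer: $1022$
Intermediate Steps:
$J{\left(K \right)} = 0$ ($J{\left(K \right)} = 2 K 0 = 0$)
$P{\left(m \right)} = -3 + 2 m$
$x{\left(r \right)} = \frac{r \left(-10 + r\right)}{-3 + r}$ ($x{\left(r \right)} = \frac{-10 + r}{-3 + r} r = \frac{r \left(-10 + r\right)}{-3 + r}$)
$146 \left(P{\left(5 \right)} + x{\left(J{\left(5 \right)} \right)}\right) = 146 \left(\left(-3 + 2 \cdot 5\right) + \frac{0 \left(-10 + 0\right)}{-3 + 0}\right) = 146 \left(\left(-3 + 10\right) + 0 \frac{1}{-3} \left(-10\right)\right) = 146 \left(7 + 0 \left(- \frac{1}{3}\right) \left(-10\right)\right) = 146 \left(7 + 0\right) = 146 \cdot 7 = 1022$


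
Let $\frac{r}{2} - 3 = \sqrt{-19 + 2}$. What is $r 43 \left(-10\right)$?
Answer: $-2580 - 860 i \sqrt{17} \approx -2580.0 - 3545.9 i$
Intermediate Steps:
$r = 6 + 2 i \sqrt{17}$ ($r = 6 + 2 \sqrt{-19 + 2} = 6 + 2 \sqrt{-17} = 6 + 2 i \sqrt{17} \approx 6.0 + 8.2462 i$)
$r 43 \left(-10\right) = \left(6 + 2 i \sqrt{17}\right) 43 \left(-10\right) = \left(258 + 86 i \sqrt{17}\right) \left(-10\right) = -2580 - 860 i \sqrt{17}$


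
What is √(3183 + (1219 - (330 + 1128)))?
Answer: 8*√46 ≈ 54.259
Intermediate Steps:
√(3183 + (1219 - (330 + 1128))) = √(3183 + (1219 - 1*1458)) = √(3183 + (1219 - 1458)) = √(3183 - 239) = √2944 = 8*√46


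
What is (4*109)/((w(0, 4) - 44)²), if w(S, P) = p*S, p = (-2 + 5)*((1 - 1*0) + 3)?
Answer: 109/484 ≈ 0.22521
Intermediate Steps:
p = 12 (p = 3*((1 + 0) + 3) = 3*(1 + 3) = 3*4 = 12)
w(S, P) = 12*S
(4*109)/((w(0, 4) - 44)²) = (4*109)/((12*0 - 44)²) = 436/((0 - 44)²) = 436/((-44)²) = 436/1936 = 436*(1/1936) = 109/484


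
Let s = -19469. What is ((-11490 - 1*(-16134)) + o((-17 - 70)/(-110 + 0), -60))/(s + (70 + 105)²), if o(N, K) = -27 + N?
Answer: 507957/1227160 ≈ 0.41393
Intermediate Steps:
((-11490 - 1*(-16134)) + o((-17 - 70)/(-110 + 0), -60))/(s + (70 + 105)²) = ((-11490 - 1*(-16134)) + (-27 + (-17 - 70)/(-110 + 0)))/(-19469 + (70 + 105)²) = ((-11490 + 16134) + (-27 - 87/(-110)))/(-19469 + 175²) = (4644 + (-27 - 87*(-1/110)))/(-19469 + 30625) = (4644 + (-27 + 87/110))/11156 = (4644 - 2883/110)*(1/11156) = (507957/110)*(1/11156) = 507957/1227160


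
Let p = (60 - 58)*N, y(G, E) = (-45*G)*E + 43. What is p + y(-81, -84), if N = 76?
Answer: -305985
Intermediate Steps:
y(G, E) = 43 - 45*E*G (y(G, E) = -45*E*G + 43 = 43 - 45*E*G)
p = 152 (p = (60 - 58)*76 = 2*76 = 152)
p + y(-81, -84) = 152 + (43 - 45*(-84)*(-81)) = 152 + (43 - 306180) = 152 - 306137 = -305985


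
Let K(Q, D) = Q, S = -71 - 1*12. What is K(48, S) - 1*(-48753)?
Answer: 48801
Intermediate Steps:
S = -83 (S = -71 - 12 = -83)
K(48, S) - 1*(-48753) = 48 - 1*(-48753) = 48 + 48753 = 48801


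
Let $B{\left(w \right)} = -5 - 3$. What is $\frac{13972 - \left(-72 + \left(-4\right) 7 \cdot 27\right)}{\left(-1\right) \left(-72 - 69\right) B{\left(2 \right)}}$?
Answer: $- \frac{1850}{141} \approx -13.121$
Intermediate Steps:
$B{\left(w \right)} = -8$ ($B{\left(w \right)} = -5 - 3 = -8$)
$\frac{13972 - \left(-72 + \left(-4\right) 7 \cdot 27\right)}{\left(-1\right) \left(-72 - 69\right) B{\left(2 \right)}} = \frac{13972 - \left(-72 + \left(-4\right) 7 \cdot 27\right)}{\left(-1\right) \left(-72 - 69\right) \left(-8\right)} = \frac{13972 - \left(-72 - 756\right)}{\left(-1\right) \left(\left(-141\right) \left(-8\right)\right)} = \frac{13972 - \left(-72 - 756\right)}{\left(-1\right) 1128} = \frac{13972 - -828}{-1128} = \left(13972 + 828\right) \left(- \frac{1}{1128}\right) = 14800 \left(- \frac{1}{1128}\right) = - \frac{1850}{141}$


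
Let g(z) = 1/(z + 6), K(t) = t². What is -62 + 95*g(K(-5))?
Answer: -1827/31 ≈ -58.935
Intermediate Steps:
g(z) = 1/(6 + z)
-62 + 95*g(K(-5)) = -62 + 95/(6 + (-5)²) = -62 + 95/(6 + 25) = -62 + 95/31 = -1827/31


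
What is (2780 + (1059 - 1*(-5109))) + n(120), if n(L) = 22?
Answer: 8970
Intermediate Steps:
(2780 + (1059 - 1*(-5109))) + n(120) = (2780 + (1059 - 1*(-5109))) + 22 = (2780 + (1059 + 5109)) + 22 = (2780 + 6168) + 22 = 8948 + 22 = 8970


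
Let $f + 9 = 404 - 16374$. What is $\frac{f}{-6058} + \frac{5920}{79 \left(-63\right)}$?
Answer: $\frac{43664123}{30150666} \approx 1.4482$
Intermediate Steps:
$f = -15979$ ($f = -9 + \left(404 - 16374\right) = -9 - 15970 = -15979$)
$\frac{f}{-6058} + \frac{5920}{79 \left(-63\right)} = - \frac{15979}{-6058} + \frac{5920}{79 \left(-63\right)} = \left(-15979\right) \left(- \frac{1}{6058}\right) + \frac{5920}{-4977} = \frac{15979}{6058} + 5920 \left(- \frac{1}{4977}\right) = \frac{15979}{6058} - \frac{5920}{4977} = \frac{43664123}{30150666}$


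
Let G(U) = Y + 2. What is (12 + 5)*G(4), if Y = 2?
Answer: 68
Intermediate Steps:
G(U) = 4 (G(U) = 2 + 2 = 4)
(12 + 5)*G(4) = (12 + 5)*4 = 17*4 = 68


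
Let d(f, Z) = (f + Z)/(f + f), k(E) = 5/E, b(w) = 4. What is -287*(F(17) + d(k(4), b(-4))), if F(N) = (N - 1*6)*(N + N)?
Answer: -1079407/10 ≈ -1.0794e+5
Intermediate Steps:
d(f, Z) = (Z + f)/(2*f) (d(f, Z) = (Z + f)/((2*f)) = (Z + f)*(1/(2*f)) = (Z + f)/(2*f))
F(N) = 2*N*(-6 + N) (F(N) = (N - 6)*(2*N) = (-6 + N)*(2*N) = 2*N*(-6 + N))
-287*(F(17) + d(k(4), b(-4))) = -287*(2*17*(-6 + 17) + (4 + 5/4)/(2*((5/4)))) = -287*(2*17*11 + (4 + 5*(1/4))/(2*((5*(1/4))))) = -287*(374 + (4 + 5/4)/(2*(5/4))) = -287*(374 + (1/2)*(4/5)*(21/4)) = -287*(374 + 21/10) = -287*3761/10 = -1079407/10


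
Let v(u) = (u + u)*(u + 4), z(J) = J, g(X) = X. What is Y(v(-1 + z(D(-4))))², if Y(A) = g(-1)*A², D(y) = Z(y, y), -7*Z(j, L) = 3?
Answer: 16796160000/5764801 ≈ 2913.6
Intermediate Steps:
Z(j, L) = -3/7 (Z(j, L) = -⅐*3 = -3/7)
D(y) = -3/7
v(u) = 2*u*(4 + u) (v(u) = (2*u)*(4 + u) = 2*u*(4 + u))
Y(A) = -A²
Y(v(-1 + z(D(-4))))² = (-(2*(-1 - 3/7)*(4 + (-1 - 3/7)))²)² = (-(2*(-10/7)*(4 - 10/7))²)² = (-(2*(-10/7)*(18/7))²)² = (-(-360/49)²)² = (-1*129600/2401)² = (-129600/2401)² = 16796160000/5764801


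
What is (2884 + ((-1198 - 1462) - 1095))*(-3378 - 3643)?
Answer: 6115291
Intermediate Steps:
(2884 + ((-1198 - 1462) - 1095))*(-3378 - 3643) = (2884 + (-2660 - 1095))*(-7021) = (2884 - 3755)*(-7021) = -871*(-7021) = 6115291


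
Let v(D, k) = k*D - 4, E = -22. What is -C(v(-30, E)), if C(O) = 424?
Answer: -424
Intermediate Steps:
v(D, k) = -4 + D*k (v(D, k) = D*k - 4 = -4 + D*k)
-C(v(-30, E)) = -1*424 = -424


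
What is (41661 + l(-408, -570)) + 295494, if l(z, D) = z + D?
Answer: 336177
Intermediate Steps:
l(z, D) = D + z
(41661 + l(-408, -570)) + 295494 = (41661 + (-570 - 408)) + 295494 = (41661 - 978) + 295494 = 40683 + 295494 = 336177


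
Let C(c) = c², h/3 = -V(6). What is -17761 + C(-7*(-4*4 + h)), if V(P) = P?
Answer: 38883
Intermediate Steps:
h = -18 (h = 3*(-1*6) = 3*(-6) = -18)
-17761 + C(-7*(-4*4 + h)) = -17761 + (-7*(-4*4 - 18))² = -17761 + (-7*(-16 - 18))² = -17761 + (-7*(-34))² = -17761 + 238² = -17761 + 56644 = 38883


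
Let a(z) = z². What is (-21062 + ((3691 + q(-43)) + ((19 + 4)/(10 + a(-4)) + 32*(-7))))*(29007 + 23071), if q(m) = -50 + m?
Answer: -921109595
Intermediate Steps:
(-21062 + ((3691 + q(-43)) + ((19 + 4)/(10 + a(-4)) + 32*(-7))))*(29007 + 23071) = (-21062 + ((3691 + (-50 - 43)) + ((19 + 4)/(10 + (-4)²) + 32*(-7))))*(29007 + 23071) = (-21062 + ((3691 - 93) + (23/(10 + 16) - 224)))*52078 = (-21062 + (3598 + (23/26 - 224)))*52078 = (-21062 + (3598 - 5801/26))*52078 = (-21062 + 87747/26)*52078 = -459865/26*52078 = -921109595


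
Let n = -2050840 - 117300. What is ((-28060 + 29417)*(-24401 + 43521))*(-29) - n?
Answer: -750261220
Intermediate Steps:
n = -2168140
((-28060 + 29417)*(-24401 + 43521))*(-29) - n = ((-28060 + 29417)*(-24401 + 43521))*(-29) - 1*(-2168140) = (1357*19120)*(-29) + 2168140 = 25945840*(-29) + 2168140 = -752429360 + 2168140 = -750261220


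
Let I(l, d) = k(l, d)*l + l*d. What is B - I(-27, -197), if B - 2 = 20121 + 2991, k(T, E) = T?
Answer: 17066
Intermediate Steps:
B = 23114 (B = 2 + (20121 + 2991) = 2 + 23112 = 23114)
I(l, d) = l² + d*l (I(l, d) = l*l + l*d = l² + d*l)
B - I(-27, -197) = 23114 - (-27)*(-197 - 27) = 23114 - (-27)*(-224) = 23114 - 1*6048 = 23114 - 6048 = 17066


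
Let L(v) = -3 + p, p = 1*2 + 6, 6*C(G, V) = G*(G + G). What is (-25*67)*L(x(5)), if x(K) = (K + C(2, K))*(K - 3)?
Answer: -8375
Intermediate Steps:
C(G, V) = G²/3 (C(G, V) = (G*(G + G))/6 = (G*(2*G))/6 = (2*G²)/6 = G²/3)
p = 8 (p = 2 + 6 = 8)
x(K) = (-3 + K)*(4/3 + K) (x(K) = (K + (⅓)*2²)*(K - 3) = (K + (⅓)*4)*(-3 + K) = (K + 4/3)*(-3 + K) = (4/3 + K)*(-3 + K) = (-3 + K)*(4/3 + K))
L(v) = 5 (L(v) = -3 + 8 = 5)
(-25*67)*L(x(5)) = -25*67*5 = -1675*5 = -8375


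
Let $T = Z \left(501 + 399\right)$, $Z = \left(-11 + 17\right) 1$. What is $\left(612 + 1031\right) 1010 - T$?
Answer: $1654030$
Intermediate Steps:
$Z = 6$ ($Z = 6 \cdot 1 = 6$)
$T = 5400$ ($T = 6 \left(501 + 399\right) = 6 \cdot 900 = 5400$)
$\left(612 + 1031\right) 1010 - T = \left(612 + 1031\right) 1010 - 5400 = 1643 \cdot 1010 - 5400 = 1659430 - 5400 = 1654030$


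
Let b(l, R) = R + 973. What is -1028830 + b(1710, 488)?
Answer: -1027369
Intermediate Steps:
b(l, R) = 973 + R
-1028830 + b(1710, 488) = -1028830 + (973 + 488) = -1028830 + 1461 = -1027369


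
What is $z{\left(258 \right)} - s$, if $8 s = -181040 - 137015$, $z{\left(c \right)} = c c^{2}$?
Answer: $\frac{137706151}{8} \approx 1.7213 \cdot 10^{7}$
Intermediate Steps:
$z{\left(c \right)} = c^{3}$
$s = - \frac{318055}{8}$ ($s = \frac{-181040 - 137015}{8} = \frac{1}{8} \left(-318055\right) = - \frac{318055}{8} \approx -39757.0$)
$z{\left(258 \right)} - s = 258^{3} - - \frac{318055}{8} = 17173512 + \frac{318055}{8} = \frac{137706151}{8}$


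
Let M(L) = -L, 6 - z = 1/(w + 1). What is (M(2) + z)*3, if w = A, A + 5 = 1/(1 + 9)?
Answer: 166/13 ≈ 12.769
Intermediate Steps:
A = -49/10 (A = -5 + 1/(1 + 9) = -5 + 1/10 = -49/10 ≈ -4.9000)
w = -49/10 ≈ -4.9000
z = 244/39 (z = 6 - 1/(-49/10 + 1) = 6 - 1/(-39/10) = 6 - 1*(-10/39) = 6 + 10/39 = 244/39 ≈ 6.2564)
(M(2) + z)*3 = (-1*2 + 244/39)*3 = (-2 + 244/39)*3 = (166/39)*3 = 166/13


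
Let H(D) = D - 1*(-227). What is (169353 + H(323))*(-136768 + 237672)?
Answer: 17143892312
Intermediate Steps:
H(D) = 227 + D (H(D) = D + 227 = 227 + D)
(169353 + H(323))*(-136768 + 237672) = (169353 + (227 + 323))*(-136768 + 237672) = (169353 + 550)*100904 = 169903*100904 = 17143892312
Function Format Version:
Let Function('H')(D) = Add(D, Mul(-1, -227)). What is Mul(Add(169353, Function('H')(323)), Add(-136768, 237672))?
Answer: 17143892312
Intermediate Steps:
Function('H')(D) = Add(227, D) (Function('H')(D) = Add(D, 227) = Add(227, D))
Mul(Add(169353, Function('H')(323)), Add(-136768, 237672)) = Mul(Add(169353, Add(227, 323)), Add(-136768, 237672)) = Mul(Add(169353, 550), 100904) = Mul(169903, 100904) = 17143892312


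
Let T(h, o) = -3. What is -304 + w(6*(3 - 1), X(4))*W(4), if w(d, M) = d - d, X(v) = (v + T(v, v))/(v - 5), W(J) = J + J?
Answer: -304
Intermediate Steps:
W(J) = 2*J
X(v) = (-3 + v)/(-5 + v) (X(v) = (v - 3)/(v - 5) = (-3 + v)/(-5 + v))
w(d, M) = 0
-304 + w(6*(3 - 1), X(4))*W(4) = -304 + 0*(2*4) = -304 + 0*8 = -304 + 0 = -304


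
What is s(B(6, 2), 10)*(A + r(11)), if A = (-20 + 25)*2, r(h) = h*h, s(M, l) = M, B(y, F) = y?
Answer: 786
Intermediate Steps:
r(h) = h²
A = 10 (A = 5*2 = 10)
s(B(6, 2), 10)*(A + r(11)) = 6*(10 + 11²) = 6*(10 + 121) = 6*131 = 786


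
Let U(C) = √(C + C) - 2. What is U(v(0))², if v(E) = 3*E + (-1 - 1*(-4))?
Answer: (2 - √6)² ≈ 0.20204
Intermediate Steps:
v(E) = 3 + 3*E (v(E) = 3*E + (-1 + 4) = 3*E + 3 = 3 + 3*E)
U(C) = -2 + √2*√C (U(C) = √(2*C) - 2 = √2*√C - 2 = -2 + √2*√C)
U(v(0))² = (-2 + √2*√(3 + 3*0))² = (-2 + √2*√(3 + 0))² = (-2 + √2*√3)² = (-2 + √6)²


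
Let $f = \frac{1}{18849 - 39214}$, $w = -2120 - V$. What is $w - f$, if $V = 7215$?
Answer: $- \frac{190107274}{20365} \approx -9335.0$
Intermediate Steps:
$w = -9335$ ($w = -2120 - 7215 = -9335$)
$f = - \frac{1}{20365}$ ($f = \frac{1}{-20365} = - \frac{1}{20365} \approx -4.9104 \cdot 10^{-5}$)
$w - f = -9335 - - \frac{1}{20365} = -9335 + \frac{1}{20365} = - \frac{190107274}{20365}$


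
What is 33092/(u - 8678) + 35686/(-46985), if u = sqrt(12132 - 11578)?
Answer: -1618020432754/353830550305 - 16546*sqrt(554)/37653565 ≈ -4.5832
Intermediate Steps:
u = sqrt(554) ≈ 23.537
33092/(u - 8678) + 35686/(-46985) = 33092/(sqrt(554) - 8678) + 35686/(-46985) = 33092/(-8678 + sqrt(554)) + 35686*(-1/46985) = 33092/(-8678 + sqrt(554)) - 35686/46985 = -35686/46985 + 33092/(-8678 + sqrt(554))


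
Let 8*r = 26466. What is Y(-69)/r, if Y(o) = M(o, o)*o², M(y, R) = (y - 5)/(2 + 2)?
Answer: -117438/4411 ≈ -26.624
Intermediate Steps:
M(y, R) = -5/4 + y/4 (M(y, R) = (-5 + y)/4 = (-5 + y)*(¼) = -5/4 + y/4)
r = 13233/4 (r = (⅛)*26466 = 13233/4 ≈ 3308.3)
Y(o) = o²*(-5/4 + o/4) (Y(o) = (-5/4 + o/4)*o² = o²*(-5/4 + o/4))
Y(-69)/r = ((¼)*(-69)²*(-5 - 69))/(13233/4) = ((¼)*4761*(-74))*(4/13233) = -176157/2*4/13233 = -117438/4411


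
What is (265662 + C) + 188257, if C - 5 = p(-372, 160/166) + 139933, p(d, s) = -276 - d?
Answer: 593953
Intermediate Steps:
C = 140034 (C = 5 + ((-276 - 1*(-372)) + 139933) = 5 + ((-276 + 372) + 139933) = 5 + (96 + 139933) = 5 + 140029 = 140034)
(265662 + C) + 188257 = (265662 + 140034) + 188257 = 405696 + 188257 = 593953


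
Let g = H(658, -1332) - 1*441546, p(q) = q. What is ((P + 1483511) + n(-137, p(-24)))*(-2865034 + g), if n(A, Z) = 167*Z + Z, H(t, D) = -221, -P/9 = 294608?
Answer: 3875547624393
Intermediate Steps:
P = -2651472 (P = -9*294608 = -2651472)
n(A, Z) = 168*Z
g = -441767 (g = -221 - 1*441546 = -221 - 441546 = -441767)
((P + 1483511) + n(-137, p(-24)))*(-2865034 + g) = ((-2651472 + 1483511) + 168*(-24))*(-2865034 - 441767) = (-1167961 - 4032)*(-3306801) = -1171993*(-3306801) = 3875547624393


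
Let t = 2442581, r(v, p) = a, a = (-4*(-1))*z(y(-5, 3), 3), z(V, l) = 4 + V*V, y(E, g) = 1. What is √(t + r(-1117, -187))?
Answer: 7*√49849 ≈ 1562.9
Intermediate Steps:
z(V, l) = 4 + V²
a = 20 (a = (-4*(-1))*(4 + 1²) = 4*(4 + 1) = 4*5 = 20)
r(v, p) = 20
√(t + r(-1117, -187)) = √(2442581 + 20) = √2442601 = 7*√49849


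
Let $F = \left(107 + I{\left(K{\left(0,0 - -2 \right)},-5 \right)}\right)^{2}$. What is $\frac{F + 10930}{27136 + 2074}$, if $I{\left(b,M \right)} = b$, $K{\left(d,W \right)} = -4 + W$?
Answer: $\frac{4391}{5842} \approx 0.75163$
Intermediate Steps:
$F = 11025$ ($F = \left(107 + \left(-4 + \left(0 - -2\right)\right)\right)^{2} = \left(107 + \left(-4 + \left(0 + 2\right)\right)\right)^{2} = \left(107 + \left(-4 + 2\right)\right)^{2} = \left(107 - 2\right)^{2} = 105^{2} = 11025$)
$\frac{F + 10930}{27136 + 2074} = \frac{11025 + 10930}{27136 + 2074} = \frac{21955}{29210} = 21955 \cdot \frac{1}{29210} = \frac{4391}{5842}$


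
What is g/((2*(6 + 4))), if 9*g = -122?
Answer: -61/90 ≈ -0.67778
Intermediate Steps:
g = -122/9 (g = (⅑)*(-122) = -122/9 ≈ -13.556)
g/((2*(6 + 4))) = -122*1/(2*(6 + 4))/9 = -122/(9*(2*10)) = -122/9/20 = -122/9*1/20 = -61/90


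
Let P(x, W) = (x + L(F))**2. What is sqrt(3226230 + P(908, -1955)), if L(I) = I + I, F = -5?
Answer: sqrt(4032634) ≈ 2008.1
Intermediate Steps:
L(I) = 2*I
P(x, W) = (-10 + x)**2 (P(x, W) = (x + 2*(-5))**2 = (x - 10)**2 = (-10 + x)**2)
sqrt(3226230 + P(908, -1955)) = sqrt(3226230 + (-10 + 908)**2) = sqrt(3226230 + 898**2) = sqrt(3226230 + 806404) = sqrt(4032634)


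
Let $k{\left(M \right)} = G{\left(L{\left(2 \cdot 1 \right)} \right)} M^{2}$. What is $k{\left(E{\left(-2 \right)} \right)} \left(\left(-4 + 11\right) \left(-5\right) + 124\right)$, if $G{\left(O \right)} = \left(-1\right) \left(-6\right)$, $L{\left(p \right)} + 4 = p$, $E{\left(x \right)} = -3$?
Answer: $4806$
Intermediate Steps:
$L{\left(p \right)} = -4 + p$
$G{\left(O \right)} = 6$
$k{\left(M \right)} = 6 M^{2}$
$k{\left(E{\left(-2 \right)} \right)} \left(\left(-4 + 11\right) \left(-5\right) + 124\right) = 6 \left(-3\right)^{2} \left(\left(-4 + 11\right) \left(-5\right) + 124\right) = 6 \cdot 9 \left(7 \left(-5\right) + 124\right) = 54 \left(-35 + 124\right) = 54 \cdot 89 = 4806$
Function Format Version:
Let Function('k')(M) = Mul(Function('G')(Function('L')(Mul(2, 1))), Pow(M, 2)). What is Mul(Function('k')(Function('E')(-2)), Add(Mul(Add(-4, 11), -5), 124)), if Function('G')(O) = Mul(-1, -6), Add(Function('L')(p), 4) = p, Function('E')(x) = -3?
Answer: 4806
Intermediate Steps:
Function('L')(p) = Add(-4, p)
Function('G')(O) = 6
Function('k')(M) = Mul(6, Pow(M, 2))
Mul(Function('k')(Function('E')(-2)), Add(Mul(Add(-4, 11), -5), 124)) = Mul(Mul(6, Pow(-3, 2)), Add(Mul(Add(-4, 11), -5), 124)) = Mul(Mul(6, 9), Add(Mul(7, -5), 124)) = Mul(54, Add(-35, 124)) = Mul(54, 89) = 4806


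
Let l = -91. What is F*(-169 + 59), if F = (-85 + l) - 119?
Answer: 32450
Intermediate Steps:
F = -295 (F = (-85 - 91) - 119 = -176 - 119 = -295)
F*(-169 + 59) = -295*(-169 + 59) = -295*(-110) = 32450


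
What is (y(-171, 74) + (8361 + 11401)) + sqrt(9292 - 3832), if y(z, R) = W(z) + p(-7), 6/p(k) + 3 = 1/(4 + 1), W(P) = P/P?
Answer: 138326/7 + 2*sqrt(1365) ≈ 19835.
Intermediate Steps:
W(P) = 1
p(k) = -15/7 (p(k) = 6/(-3 + 1/(4 + 1)) = 6/(-3 + 1/5) = 6/(-14/5) = 6*(-5/14) = -15/7)
y(z, R) = -8/7 (y(z, R) = 1 - 15/7 = -8/7)
(y(-171, 74) + (8361 + 11401)) + sqrt(9292 - 3832) = (-8/7 + (8361 + 11401)) + sqrt(9292 - 3832) = (-8/7 + 19762) + sqrt(5460) = 138326/7 + 2*sqrt(1365)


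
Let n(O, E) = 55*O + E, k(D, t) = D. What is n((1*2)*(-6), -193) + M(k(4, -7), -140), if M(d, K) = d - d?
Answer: -853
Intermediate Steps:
n(O, E) = E + 55*O
M(d, K) = 0
n((1*2)*(-6), -193) + M(k(4, -7), -140) = (-193 + 55*((1*2)*(-6))) + 0 = (-193 + 55*(2*(-6))) + 0 = (-193 + 55*(-12)) + 0 = (-193 - 660) + 0 = -853 + 0 = -853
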